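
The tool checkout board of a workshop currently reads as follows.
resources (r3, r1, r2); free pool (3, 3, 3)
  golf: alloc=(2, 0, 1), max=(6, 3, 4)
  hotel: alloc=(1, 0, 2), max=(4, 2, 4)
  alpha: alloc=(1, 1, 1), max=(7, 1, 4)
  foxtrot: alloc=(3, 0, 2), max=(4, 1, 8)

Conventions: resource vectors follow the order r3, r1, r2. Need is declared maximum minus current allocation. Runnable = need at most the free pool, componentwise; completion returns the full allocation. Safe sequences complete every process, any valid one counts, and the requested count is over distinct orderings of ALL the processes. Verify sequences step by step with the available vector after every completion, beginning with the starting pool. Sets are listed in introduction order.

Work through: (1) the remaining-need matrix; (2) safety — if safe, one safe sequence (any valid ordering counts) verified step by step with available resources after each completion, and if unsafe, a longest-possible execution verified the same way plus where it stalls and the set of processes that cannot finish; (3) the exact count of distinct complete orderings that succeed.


(1) Need matrix, components ordered r3, r1, r2:
  golf: (4, 3, 3)
  hotel: (3, 2, 2)
  alpha: (6, 0, 3)
  foxtrot: (1, 1, 6)
(2) The state is SAFE; one workable sequence: hotel, golf, alpha, foxtrot.
Key observation: the first exact fit in this order is hotel — it needs (3, 2, 2) with (3, 3, 3) free, meeting a requested resource to the last unit.
Step-by-step check:
  pool = (3, 3, 3)
  run hotel (needs (3, 2, 2), free (3, 3, 3)); after release of (1, 0, 2) the pool is (4, 3, 5)
  run golf (needs (4, 3, 3), free (4, 3, 5)); after release of (2, 0, 1) the pool is (6, 3, 6)
  run alpha (needs (6, 0, 3), free (6, 3, 6)); after release of (1, 1, 1) the pool is (7, 4, 7)
  run foxtrot (needs (1, 1, 6), free (7, 4, 7)); after release of (3, 0, 2) the pool is (10, 4, 9)
(3) Exactly 2 of the possible complete orderings are safe sequences.


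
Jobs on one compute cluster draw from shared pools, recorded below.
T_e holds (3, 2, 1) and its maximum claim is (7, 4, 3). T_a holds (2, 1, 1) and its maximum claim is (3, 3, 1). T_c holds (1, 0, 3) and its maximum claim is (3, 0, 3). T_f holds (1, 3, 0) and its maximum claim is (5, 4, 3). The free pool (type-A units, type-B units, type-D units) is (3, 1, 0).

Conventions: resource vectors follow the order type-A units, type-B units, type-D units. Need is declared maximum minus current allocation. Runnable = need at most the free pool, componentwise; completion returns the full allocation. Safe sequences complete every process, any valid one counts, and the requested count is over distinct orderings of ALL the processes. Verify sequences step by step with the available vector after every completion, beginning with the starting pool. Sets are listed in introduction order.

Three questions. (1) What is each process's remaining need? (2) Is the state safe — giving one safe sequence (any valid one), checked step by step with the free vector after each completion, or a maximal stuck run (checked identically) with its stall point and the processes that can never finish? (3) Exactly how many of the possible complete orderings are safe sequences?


(1) Outstanding need per process (order type-A units, type-B units, type-D units):
  T_e: (4, 2, 2)
  T_a: (1, 2, 0)
  T_c: (2, 0, 0)
  T_f: (4, 1, 3)
(2) SAFE — a valid safe sequence is T_c, T_f, T_a, T_e.
Key observation: the first exact fit in this order is T_f — it needs (4, 1, 3) with (4, 1, 3) free, meeting a requested resource to the last unit.
Verifying each step:
  pool = (3, 1, 0)
  T_c: need (2, 0, 0) fits (3, 1, 0); releases (1, 0, 3), pool now (4, 1, 3)
  T_f: need (4, 1, 3) fits (4, 1, 3); releases (1, 3, 0), pool now (5, 4, 3)
  T_a: need (1, 2, 0) fits (5, 4, 3); releases (2, 1, 1), pool now (7, 5, 4)
  T_e: need (4, 2, 2) fits (7, 5, 4); releases (3, 2, 1), pool now (10, 7, 5)
(3) Exactly 2 of the possible complete orderings are safe sequences.


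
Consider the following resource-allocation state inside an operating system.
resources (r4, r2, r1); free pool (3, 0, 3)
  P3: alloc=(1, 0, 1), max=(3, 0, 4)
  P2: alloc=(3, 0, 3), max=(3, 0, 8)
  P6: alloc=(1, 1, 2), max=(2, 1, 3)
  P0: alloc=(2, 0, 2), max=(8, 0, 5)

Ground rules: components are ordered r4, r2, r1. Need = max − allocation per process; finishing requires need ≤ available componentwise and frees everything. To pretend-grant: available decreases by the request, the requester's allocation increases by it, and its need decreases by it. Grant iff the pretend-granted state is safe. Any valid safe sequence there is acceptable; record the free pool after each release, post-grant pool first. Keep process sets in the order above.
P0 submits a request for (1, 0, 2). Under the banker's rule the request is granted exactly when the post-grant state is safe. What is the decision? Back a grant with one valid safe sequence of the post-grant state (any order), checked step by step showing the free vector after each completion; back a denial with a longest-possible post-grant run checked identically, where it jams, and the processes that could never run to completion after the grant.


DENY: after the grant no complete ordering would exist.
Key observation: after P6, P3 the pool peaks at (4, 1, 4), and each blocked process is short somewhere: P2 on r1; P0 on r4.
On the post-grant state, P6, P3 is a maximal run — nothing extends it. Verifying each step:
  pool = (2, 0, 1)
  P6 needs (1, 0, 1) <= (2, 0, 1) -> finishes; pool += (1, 1, 2) = (3, 1, 3)
  P3 needs (2, 0, 3) <= (3, 1, 3) -> finishes; pool += (1, 0, 1) = (4, 1, 4)
  P2 cannot run: need (0, 0, 5) vs free (4, 1, 4) (insufficient r1)
  P0 cannot run: need (5, 0, 1) vs free (4, 1, 4) (insufficient r4)
Post-grant, the permanently blocked set is P2 and P0.


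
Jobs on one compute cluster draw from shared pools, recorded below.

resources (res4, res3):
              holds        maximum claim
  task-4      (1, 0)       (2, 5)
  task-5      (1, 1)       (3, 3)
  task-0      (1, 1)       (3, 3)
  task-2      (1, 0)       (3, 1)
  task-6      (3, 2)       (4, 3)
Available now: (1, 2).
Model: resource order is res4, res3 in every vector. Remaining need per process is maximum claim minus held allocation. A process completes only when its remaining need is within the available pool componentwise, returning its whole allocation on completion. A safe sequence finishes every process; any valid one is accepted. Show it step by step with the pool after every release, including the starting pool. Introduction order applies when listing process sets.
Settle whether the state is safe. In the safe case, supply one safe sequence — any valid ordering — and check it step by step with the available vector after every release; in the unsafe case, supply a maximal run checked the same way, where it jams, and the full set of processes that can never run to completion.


SAFE, for example via the order task-6, task-0, task-2, task-5, task-4.
Key observation: task-6 is the earliest step where a requested resource binds exactly: need (1, 1), pool (1, 2) at its turn.
Verifying each step:
  pool = (1, 2)
  run task-6 (needs (1, 1), free (1, 2)); after release of (3, 2) the pool is (4, 4)
  run task-0 (needs (2, 2), free (4, 4)); after release of (1, 1) the pool is (5, 5)
  run task-2 (needs (2, 1), free (5, 5)); after release of (1, 0) the pool is (6, 5)
  run task-5 (needs (2, 2), free (6, 5)); after release of (1, 1) the pool is (7, 6)
  run task-4 (needs (1, 5), free (7, 6)); after release of (1, 0) the pool is (8, 6)


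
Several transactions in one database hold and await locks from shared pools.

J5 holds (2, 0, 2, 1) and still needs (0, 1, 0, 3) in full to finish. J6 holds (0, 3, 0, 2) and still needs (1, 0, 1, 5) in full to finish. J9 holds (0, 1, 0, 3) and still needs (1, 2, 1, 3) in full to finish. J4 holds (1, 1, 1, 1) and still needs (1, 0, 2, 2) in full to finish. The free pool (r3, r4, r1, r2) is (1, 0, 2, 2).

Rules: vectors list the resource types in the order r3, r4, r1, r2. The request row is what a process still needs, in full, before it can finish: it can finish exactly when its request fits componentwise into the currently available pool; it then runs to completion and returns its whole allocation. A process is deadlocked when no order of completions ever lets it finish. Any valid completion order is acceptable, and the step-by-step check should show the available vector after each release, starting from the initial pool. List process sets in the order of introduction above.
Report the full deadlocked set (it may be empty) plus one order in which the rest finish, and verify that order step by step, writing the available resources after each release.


The deadlocked set is J6 and J9.
Key observation: after J4, J5 the pool peaks at (4, 1, 5, 4), and each blocked process is short somewhere: J6 on r2; J9 on r4.
A valid finishing order for the others: J4, J5. Step-by-step check:
  pool = (1, 0, 2, 2)
  J4: need (1, 0, 2, 2) fits (1, 0, 2, 2); releases (1, 1, 1, 1), pool now (2, 1, 3, 3)
  J5: need (0, 1, 0, 3) fits (2, 1, 3, 3); releases (2, 0, 2, 1), pool now (4, 1, 5, 4)
None of the blocked processes ever fits:
  J6 still needs (1, 0, 1, 5) but only (4, 1, 5, 4) is free — short on r2
  J9 still needs (1, 2, 1, 3) but only (4, 1, 5, 4) is free — short on r4


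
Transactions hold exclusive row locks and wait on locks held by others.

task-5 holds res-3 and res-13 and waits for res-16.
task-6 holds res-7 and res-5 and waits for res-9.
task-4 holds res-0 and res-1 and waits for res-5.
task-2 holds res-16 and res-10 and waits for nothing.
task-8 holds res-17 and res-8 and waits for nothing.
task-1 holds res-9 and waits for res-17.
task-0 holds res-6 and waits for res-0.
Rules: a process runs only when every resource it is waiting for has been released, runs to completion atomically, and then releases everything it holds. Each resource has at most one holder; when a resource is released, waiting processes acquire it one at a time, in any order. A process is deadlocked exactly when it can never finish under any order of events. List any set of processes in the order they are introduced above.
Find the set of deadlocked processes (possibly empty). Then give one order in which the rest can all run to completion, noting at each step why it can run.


No process is deadlocked.
Key observation: no waiting chain loops back on itself — every chain ends at a process that waits on nothing, so everyone eventually runs.
A valid finishing order for the others: task-8, task-2, task-1, task-6, task-4, task-0, task-5.
Verifying each step:
  task-8: no waits; runs immediately, freeing res-17 and res-8
  task-2: no waits; runs immediately, freeing res-16 and res-10
  run task-1 (all its waits — res-17 — are resolved); releases res-9
  run task-6 (all its waits — res-9 — are resolved); releases res-7 and res-5
  run task-4 (all its waits — res-5 — are resolved); releases res-0 and res-1
  run task-0 (all its waits — res-0 — are resolved); releases res-6
  run task-5 (all its waits — res-16 — are resolved); releases res-3 and res-13


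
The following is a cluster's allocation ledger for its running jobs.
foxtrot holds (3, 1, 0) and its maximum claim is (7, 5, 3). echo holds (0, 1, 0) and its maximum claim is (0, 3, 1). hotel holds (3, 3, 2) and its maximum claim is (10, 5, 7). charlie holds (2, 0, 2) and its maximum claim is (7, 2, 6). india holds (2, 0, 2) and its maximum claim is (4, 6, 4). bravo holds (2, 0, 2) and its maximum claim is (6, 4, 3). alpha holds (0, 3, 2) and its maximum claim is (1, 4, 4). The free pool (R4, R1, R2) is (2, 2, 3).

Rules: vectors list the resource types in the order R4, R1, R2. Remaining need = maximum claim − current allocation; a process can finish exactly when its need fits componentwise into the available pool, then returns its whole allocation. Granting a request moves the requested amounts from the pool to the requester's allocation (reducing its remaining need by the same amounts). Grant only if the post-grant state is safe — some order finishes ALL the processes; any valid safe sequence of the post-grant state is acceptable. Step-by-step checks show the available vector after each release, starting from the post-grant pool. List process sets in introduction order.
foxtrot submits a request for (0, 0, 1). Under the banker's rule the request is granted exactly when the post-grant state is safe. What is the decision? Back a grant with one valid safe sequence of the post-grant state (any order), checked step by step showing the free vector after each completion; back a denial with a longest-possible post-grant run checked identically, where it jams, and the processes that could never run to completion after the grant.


GRANT — the state after the grant stays safe, e.g. via echo, alpha, india, foxtrot, bravo, charlie, hotel.
Key observation: the transfer keeps a workable pool ((2, 2, 2)); echo starts the safe sequence.
Check on the post-grant state, step by step:
  pool = (2, 2, 2)
  echo: need (0, 2, 1) fits (2, 2, 2); releases (0, 1, 0), pool now (2, 3, 2)
  alpha: need (1, 1, 2) fits (2, 3, 2); releases (0, 3, 2), pool now (2, 6, 4)
  india: need (2, 6, 2) fits (2, 6, 4); releases (2, 0, 2), pool now (4, 6, 6)
  foxtrot: need (4, 4, 2) fits (4, 6, 6); releases (3, 1, 1), pool now (7, 7, 7)
  bravo: need (4, 4, 1) fits (7, 7, 7); releases (2, 0, 2), pool now (9, 7, 9)
  charlie: need (5, 2, 4) fits (9, 7, 9); releases (2, 0, 2), pool now (11, 7, 11)
  hotel: need (7, 2, 5) fits (11, 7, 11); releases (3, 3, 2), pool now (14, 10, 13)


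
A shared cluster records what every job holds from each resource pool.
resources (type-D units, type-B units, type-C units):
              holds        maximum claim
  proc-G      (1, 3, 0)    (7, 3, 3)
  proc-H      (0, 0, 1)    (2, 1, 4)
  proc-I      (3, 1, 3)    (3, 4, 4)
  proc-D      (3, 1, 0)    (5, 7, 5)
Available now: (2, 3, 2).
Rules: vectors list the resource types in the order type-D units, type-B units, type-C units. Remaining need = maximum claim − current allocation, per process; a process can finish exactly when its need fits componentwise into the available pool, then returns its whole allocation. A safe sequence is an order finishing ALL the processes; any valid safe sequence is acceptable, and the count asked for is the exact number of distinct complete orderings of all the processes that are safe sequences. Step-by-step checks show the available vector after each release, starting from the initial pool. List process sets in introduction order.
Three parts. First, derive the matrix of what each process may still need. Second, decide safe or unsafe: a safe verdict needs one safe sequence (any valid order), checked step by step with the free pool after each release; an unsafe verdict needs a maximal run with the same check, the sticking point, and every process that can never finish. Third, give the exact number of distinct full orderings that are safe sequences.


(1) Outstanding need per process (order type-D units, type-B units, type-C units):
  proc-G: (6, 0, 3)
  proc-H: (2, 1, 3)
  proc-I: (0, 3, 1)
  proc-D: (2, 6, 5)
(2) The state is UNSAFE.
Key observation: after proc-I, proc-H the pool peaks at (5, 4, 6), and each blocked process is short somewhere: proc-G on type-D units; proc-D on type-B units.
A maximal execution: proc-I, proc-H — then nothing else fits. Step-by-step check:
  pool = (2, 3, 2)
  proc-I needs (0, 3, 1) <= (2, 3, 2) -> finishes; pool += (3, 1, 3) = (5, 4, 5)
  proc-H needs (2, 1, 3) <= (5, 4, 5) -> finishes; pool += (0, 0, 1) = (5, 4, 6)
  proc-G still needs (6, 0, 3) but only (5, 4, 6) is free — short on type-D units
  proc-D still needs (2, 6, 5) but only (5, 4, 6) is free — short on type-B units
Permanently blocked: proc-G and proc-D.
(3) The exact count: 0 of the possible complete orderings are safe sequences.


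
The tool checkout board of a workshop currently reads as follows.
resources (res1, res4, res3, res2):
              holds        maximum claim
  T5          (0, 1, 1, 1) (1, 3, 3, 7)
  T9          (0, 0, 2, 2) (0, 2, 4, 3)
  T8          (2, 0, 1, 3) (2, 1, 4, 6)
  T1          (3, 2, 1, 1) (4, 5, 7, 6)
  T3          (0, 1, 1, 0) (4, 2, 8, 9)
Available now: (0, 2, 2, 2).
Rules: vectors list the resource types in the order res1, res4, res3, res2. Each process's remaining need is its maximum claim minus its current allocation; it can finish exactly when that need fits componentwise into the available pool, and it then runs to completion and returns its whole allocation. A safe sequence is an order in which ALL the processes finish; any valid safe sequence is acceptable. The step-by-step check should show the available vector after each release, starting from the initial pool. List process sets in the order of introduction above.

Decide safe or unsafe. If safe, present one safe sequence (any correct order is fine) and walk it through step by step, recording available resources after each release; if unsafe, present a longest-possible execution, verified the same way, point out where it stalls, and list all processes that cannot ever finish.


SAFE. One safe sequence: T9, T8, T5, T1, T3.
Key observation: T9 marks the first exact bind of the order: its need (0, 2, 2, 1) fits the free (0, 2, 2, 2) with zero slack on a requested resource.
Check, step by step:
  pool = (0, 2, 2, 2)
  T9: need (0, 2, 2, 1) fits (0, 2, 2, 2); releases (0, 0, 2, 2), pool now (0, 2, 4, 4)
  T8: need (0, 1, 3, 3) fits (0, 2, 4, 4); releases (2, 0, 1, 3), pool now (2, 2, 5, 7)
  T5: need (1, 2, 2, 6) fits (2, 2, 5, 7); releases (0, 1, 1, 1), pool now (2, 3, 6, 8)
  T1: need (1, 3, 6, 5) fits (2, 3, 6, 8); releases (3, 2, 1, 1), pool now (5, 5, 7, 9)
  T3: need (4, 1, 7, 9) fits (5, 5, 7, 9); releases (0, 1, 1, 0), pool now (5, 6, 8, 9)


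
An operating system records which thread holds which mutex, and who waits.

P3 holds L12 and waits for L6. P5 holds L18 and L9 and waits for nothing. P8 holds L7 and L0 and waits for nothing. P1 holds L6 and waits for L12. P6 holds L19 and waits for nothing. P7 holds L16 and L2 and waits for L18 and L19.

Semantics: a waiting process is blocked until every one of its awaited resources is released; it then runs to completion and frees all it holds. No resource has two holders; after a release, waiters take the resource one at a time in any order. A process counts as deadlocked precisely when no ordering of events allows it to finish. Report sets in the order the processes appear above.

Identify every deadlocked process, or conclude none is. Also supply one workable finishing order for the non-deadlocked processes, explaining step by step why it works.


Deadlocked set: P3 and P1.
Key observation: nobody on the ring P3 -> P1 -> P3 can start until another member finishes, which never happens; no other process is dragged down with it.
A valid finishing order for the others: P5, P6, P7, P8.
Verifying each step:
  P5 waits on nothing -> runs at once and releases L18 and L9
  P6 waits on nothing -> runs at once and releases L19
  run P7 (all its waits — L18 and L19 — are resolved); releases L16 and L2
  P8 waits on nothing -> runs at once and releases L7 and L0


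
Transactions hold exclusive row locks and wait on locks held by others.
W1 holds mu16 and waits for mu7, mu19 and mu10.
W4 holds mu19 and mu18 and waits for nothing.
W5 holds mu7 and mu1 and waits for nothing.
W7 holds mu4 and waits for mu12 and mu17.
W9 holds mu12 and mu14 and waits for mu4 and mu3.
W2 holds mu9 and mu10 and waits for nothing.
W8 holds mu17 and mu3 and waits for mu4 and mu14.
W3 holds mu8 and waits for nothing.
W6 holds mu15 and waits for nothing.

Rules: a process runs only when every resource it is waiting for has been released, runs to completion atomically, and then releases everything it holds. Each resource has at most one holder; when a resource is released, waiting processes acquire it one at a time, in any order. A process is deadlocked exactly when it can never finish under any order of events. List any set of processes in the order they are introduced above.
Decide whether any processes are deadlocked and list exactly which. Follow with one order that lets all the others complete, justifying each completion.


The deadlocked set is W7, W9 and W8.
Key observation: the loop W7 -> W9 -> W7 blocks itself forever; W8 is caught in further circular waits.
A valid finishing order for the others: W6, W4, W2, W5, W3, W1.
Check, step by step:
  W6 waits on nothing -> runs at once and releases mu15
  W4 waits on nothing -> runs at once and releases mu19 and mu18
  W2 waits on nothing -> runs at once and releases mu9 and mu10
  W5 waits on nothing -> runs at once and releases mu7 and mu1
  W3 waits on nothing -> runs at once and releases mu8
  W1: everything it awaited (mu7, mu19 and mu10) is free; runs, freeing mu16


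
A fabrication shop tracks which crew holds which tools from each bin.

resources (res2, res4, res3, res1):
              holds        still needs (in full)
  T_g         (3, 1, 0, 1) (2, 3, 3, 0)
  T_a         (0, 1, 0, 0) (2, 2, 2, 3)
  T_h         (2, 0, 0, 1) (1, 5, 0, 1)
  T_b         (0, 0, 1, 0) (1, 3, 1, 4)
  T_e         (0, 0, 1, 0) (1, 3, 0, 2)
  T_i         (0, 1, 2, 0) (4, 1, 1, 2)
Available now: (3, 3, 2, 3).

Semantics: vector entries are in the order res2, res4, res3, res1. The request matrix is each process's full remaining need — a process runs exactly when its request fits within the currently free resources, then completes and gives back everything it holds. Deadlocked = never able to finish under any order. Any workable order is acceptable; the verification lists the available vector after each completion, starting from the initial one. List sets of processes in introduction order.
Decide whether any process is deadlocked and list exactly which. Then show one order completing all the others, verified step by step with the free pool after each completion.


The deadlocked set is empty.
Key observation: there is always a runnable process — T_a first — so the state unwinds completely.
A valid finishing order for the others: T_a, T_e, T_g, T_i, T_b, T_h. Verifying each step:
  pool = (3, 3, 2, 3)
  run T_a (needs (2, 2, 2, 3), free (3, 3, 2, 3)); after release of (0, 1, 0, 0) the pool is (3, 4, 2, 3)
  run T_e (needs (1, 3, 0, 2), free (3, 4, 2, 3)); after release of (0, 0, 1, 0) the pool is (3, 4, 3, 3)
  run T_g (needs (2, 3, 3, 0), free (3, 4, 3, 3)); after release of (3, 1, 0, 1) the pool is (6, 5, 3, 4)
  run T_i (needs (4, 1, 1, 2), free (6, 5, 3, 4)); after release of (0, 1, 2, 0) the pool is (6, 6, 5, 4)
  run T_b (needs (1, 3, 1, 4), free (6, 6, 5, 4)); after release of (0, 0, 1, 0) the pool is (6, 6, 6, 4)
  run T_h (needs (1, 5, 0, 1), free (6, 6, 6, 4)); after release of (2, 0, 0, 1) the pool is (8, 6, 6, 5)


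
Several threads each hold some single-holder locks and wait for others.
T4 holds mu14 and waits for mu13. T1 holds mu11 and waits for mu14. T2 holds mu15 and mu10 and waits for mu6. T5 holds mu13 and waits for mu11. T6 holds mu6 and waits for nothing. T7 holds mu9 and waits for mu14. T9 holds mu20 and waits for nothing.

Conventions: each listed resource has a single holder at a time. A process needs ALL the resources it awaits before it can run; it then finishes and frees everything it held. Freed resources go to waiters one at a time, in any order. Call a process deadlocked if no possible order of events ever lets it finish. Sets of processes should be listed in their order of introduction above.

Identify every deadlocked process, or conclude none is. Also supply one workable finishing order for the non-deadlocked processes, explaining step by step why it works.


Deadlocked: T4, T1, T5 and T7.
Key observation: nobody on the ring T4 -> T5 -> T1 -> T4 can start until another member finishes, which never happens; T7 waits into the deadlock from upstream.
One completion order for the rest: T9, T6, T2.
Step-by-step check:
  T9: no waits; runs immediately, freeing mu20
  T6: no waits; runs immediately, freeing mu6
  T2: everything it awaited (mu6) is free; runs, freeing mu15 and mu10


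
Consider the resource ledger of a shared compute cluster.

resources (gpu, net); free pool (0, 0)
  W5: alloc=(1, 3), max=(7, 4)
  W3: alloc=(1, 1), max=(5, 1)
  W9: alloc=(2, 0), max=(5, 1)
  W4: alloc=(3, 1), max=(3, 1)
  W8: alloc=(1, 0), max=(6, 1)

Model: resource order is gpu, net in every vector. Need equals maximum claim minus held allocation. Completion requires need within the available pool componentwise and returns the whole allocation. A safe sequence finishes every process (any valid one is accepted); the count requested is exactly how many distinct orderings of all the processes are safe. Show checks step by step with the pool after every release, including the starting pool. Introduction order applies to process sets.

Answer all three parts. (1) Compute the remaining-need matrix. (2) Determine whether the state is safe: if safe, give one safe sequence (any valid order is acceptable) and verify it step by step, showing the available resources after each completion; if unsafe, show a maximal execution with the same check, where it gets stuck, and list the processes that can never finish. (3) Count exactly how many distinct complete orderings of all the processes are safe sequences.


(1) Outstanding need per process (order gpu, net):
  W5: (6, 1)
  W3: (4, 0)
  W9: (3, 1)
  W4: (0, 0)
  W8: (5, 1)
(2) The state is SAFE; one workable sequence: W4, W9, W8, W3, W5.
Key observation: the order's first zero-slack moment is W9 ((3, 1) needed, (3, 1) free — a requested resource with nothing to spare).
Walking it through:
  pool = (0, 0)
  W4: need (0, 0) fits (0, 0); releases (3, 1), pool now (3, 1)
  W9: need (3, 1) fits (3, 1); releases (2, 0), pool now (5, 1)
  W8: need (5, 1) fits (5, 1); releases (1, 0), pool now (6, 1)
  W3: need (4, 0) fits (6, 1); releases (1, 1), pool now (7, 2)
  W5: need (6, 1) fits (7, 2); releases (1, 3), pool now (8, 5)
(3) Precisely 4 of the possible complete orderings are safe sequences.


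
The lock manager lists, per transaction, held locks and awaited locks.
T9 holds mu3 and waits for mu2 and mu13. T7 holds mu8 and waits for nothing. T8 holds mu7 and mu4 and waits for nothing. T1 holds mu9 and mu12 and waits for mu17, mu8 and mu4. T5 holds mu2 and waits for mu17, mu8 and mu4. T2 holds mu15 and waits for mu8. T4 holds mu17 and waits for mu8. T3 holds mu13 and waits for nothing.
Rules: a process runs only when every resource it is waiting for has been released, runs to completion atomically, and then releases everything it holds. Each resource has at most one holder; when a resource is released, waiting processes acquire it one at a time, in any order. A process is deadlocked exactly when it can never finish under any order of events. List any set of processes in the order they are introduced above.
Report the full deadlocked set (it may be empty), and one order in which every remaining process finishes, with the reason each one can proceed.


The deadlocked set is empty.
Key observation: there is no circular wait here — follow any chain and it reaches a process that is free to run now.
One completion order for the rest: T7, T8, T4, T3, T1, T5, T9, T2.
Verifying each step:
  run T7 (it waits on nothing); releases mu8
  run T8 (it waits on nothing); releases mu7 and mu4
  run T4 (all its waits — mu8 — are resolved); releases mu17
  run T3 (it waits on nothing); releases mu13
  run T1 (all its waits — mu17, mu8 and mu4 — are resolved); releases mu9 and mu12
  run T5 (all its waits — mu17, mu8 and mu4 — are resolved); releases mu2
  run T9 (all its waits — mu2 and mu13 — are resolved); releases mu3
  run T2 (all its waits — mu8 — are resolved); releases mu15


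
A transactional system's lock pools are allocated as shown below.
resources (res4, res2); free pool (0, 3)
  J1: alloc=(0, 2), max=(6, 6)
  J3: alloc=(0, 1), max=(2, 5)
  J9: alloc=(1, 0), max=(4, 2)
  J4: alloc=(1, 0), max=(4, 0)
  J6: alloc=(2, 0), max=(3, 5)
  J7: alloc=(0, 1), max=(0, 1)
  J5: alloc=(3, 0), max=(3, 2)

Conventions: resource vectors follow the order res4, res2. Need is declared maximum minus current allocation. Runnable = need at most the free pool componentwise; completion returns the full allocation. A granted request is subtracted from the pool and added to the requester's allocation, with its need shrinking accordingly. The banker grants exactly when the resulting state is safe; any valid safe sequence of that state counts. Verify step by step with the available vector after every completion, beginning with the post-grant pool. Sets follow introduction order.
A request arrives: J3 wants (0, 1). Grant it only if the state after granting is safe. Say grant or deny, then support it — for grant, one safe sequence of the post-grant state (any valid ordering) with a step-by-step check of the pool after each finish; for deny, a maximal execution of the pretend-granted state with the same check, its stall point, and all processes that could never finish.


GRANT — the state after the grant stays safe, e.g. via J7, J5, J4, J9, J3, J6, J1.
Key observation: the transfer keeps a workable pool ((0, 2)); J7 starts the safe sequence.
Check on the post-grant state, step by step:
  pool = (0, 2)
  J7: need (0, 0) fits (0, 2); releases (0, 1), pool now (0, 3)
  J5: need (0, 2) fits (0, 3); releases (3, 0), pool now (3, 3)
  J4: need (3, 0) fits (3, 3); releases (1, 0), pool now (4, 3)
  J9: need (3, 2) fits (4, 3); releases (1, 0), pool now (5, 3)
  J3: need (2, 3) fits (5, 3); releases (0, 2), pool now (5, 5)
  J6: need (1, 5) fits (5, 5); releases (2, 0), pool now (7, 5)
  J1: need (6, 4) fits (7, 5); releases (0, 2), pool now (7, 7)


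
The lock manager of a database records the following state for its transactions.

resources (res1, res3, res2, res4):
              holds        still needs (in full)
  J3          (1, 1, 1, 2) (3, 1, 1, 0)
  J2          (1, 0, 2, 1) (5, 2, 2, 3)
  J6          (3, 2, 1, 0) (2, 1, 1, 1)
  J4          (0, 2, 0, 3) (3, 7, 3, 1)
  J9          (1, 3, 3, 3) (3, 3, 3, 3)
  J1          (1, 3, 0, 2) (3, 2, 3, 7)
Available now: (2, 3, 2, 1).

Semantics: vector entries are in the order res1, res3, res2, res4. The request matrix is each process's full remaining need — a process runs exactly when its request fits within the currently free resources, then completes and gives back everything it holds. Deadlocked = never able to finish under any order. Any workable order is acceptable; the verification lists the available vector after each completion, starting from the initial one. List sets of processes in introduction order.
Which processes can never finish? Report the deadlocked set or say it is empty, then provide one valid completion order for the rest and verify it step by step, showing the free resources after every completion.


No process is deadlocked.
Key observation: starting with J6, each completion frees enough for the next — no one is permanently blocked.
One completion order for the rest: J6, J3, J2, J9, J4, J1. Walking it through:
  pool = (2, 3, 2, 1)
  J6 needs (2, 1, 1, 1) <= (2, 3, 2, 1) -> finishes; pool += (3, 2, 1, 0) = (5, 5, 3, 1)
  J3 needs (3, 1, 1, 0) <= (5, 5, 3, 1) -> finishes; pool += (1, 1, 1, 2) = (6, 6, 4, 3)
  J2 needs (5, 2, 2, 3) <= (6, 6, 4, 3) -> finishes; pool += (1, 0, 2, 1) = (7, 6, 6, 4)
  J9 needs (3, 3, 3, 3) <= (7, 6, 6, 4) -> finishes; pool += (1, 3, 3, 3) = (8, 9, 9, 7)
  J4 needs (3, 7, 3, 1) <= (8, 9, 9, 7) -> finishes; pool += (0, 2, 0, 3) = (8, 11, 9, 10)
  J1 needs (3, 2, 3, 7) <= (8, 11, 9, 10) -> finishes; pool += (1, 3, 0, 2) = (9, 14, 9, 12)


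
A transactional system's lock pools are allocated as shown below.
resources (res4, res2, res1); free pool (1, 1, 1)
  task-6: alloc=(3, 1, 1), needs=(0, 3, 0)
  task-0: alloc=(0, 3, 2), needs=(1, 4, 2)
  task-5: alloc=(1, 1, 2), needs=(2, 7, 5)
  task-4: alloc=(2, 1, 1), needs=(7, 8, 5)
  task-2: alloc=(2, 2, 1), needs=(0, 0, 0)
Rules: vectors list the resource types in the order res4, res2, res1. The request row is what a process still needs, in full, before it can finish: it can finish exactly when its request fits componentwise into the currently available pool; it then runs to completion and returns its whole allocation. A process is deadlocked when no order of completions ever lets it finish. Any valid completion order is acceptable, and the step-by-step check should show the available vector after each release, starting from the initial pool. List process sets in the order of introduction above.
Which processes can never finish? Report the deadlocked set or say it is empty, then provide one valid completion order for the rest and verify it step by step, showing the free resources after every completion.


No process is deadlocked.
Key observation: beginning at task-2, releases accumulate fast enough that every process eventually fits.
One completion order for the rest: task-2, task-6, task-0, task-5, task-4. Walking it through:
  pool = (1, 1, 1)
  task-2: need (0, 0, 0) fits (1, 1, 1); releases (2, 2, 1), pool now (3, 3, 2)
  task-6: need (0, 3, 0) fits (3, 3, 2); releases (3, 1, 1), pool now (6, 4, 3)
  task-0: need (1, 4, 2) fits (6, 4, 3); releases (0, 3, 2), pool now (6, 7, 5)
  task-5: need (2, 7, 5) fits (6, 7, 5); releases (1, 1, 2), pool now (7, 8, 7)
  task-4: need (7, 8, 5) fits (7, 8, 7); releases (2, 1, 1), pool now (9, 9, 8)


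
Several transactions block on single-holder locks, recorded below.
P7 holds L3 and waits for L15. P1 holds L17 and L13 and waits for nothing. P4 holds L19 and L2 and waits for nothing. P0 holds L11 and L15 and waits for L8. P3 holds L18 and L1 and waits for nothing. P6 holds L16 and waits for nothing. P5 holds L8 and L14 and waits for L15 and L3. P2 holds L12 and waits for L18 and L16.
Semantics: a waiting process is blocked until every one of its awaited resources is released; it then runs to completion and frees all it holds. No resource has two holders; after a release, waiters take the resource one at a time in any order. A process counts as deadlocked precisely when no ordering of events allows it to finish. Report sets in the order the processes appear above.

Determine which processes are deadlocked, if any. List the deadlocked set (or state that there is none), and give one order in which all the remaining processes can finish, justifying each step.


The deadlocked set is P7, P0 and P5.
Key observation: along P7 -> P0 -> P5 -> P7, each member waits on what the next one holds — a deadlock; no other process is dragged down with it.
The rest can finish in the order P3, P4, P1, P6, P2.
Verifying each step:
  run P3 (it waits on nothing); releases L18 and L1
  run P4 (it waits on nothing); releases L19 and L2
  run P1 (it waits on nothing); releases L17 and L13
  run P6 (it waits on nothing); releases L16
  run P2 (all its waits — L18 and L16 — are resolved); releases L12


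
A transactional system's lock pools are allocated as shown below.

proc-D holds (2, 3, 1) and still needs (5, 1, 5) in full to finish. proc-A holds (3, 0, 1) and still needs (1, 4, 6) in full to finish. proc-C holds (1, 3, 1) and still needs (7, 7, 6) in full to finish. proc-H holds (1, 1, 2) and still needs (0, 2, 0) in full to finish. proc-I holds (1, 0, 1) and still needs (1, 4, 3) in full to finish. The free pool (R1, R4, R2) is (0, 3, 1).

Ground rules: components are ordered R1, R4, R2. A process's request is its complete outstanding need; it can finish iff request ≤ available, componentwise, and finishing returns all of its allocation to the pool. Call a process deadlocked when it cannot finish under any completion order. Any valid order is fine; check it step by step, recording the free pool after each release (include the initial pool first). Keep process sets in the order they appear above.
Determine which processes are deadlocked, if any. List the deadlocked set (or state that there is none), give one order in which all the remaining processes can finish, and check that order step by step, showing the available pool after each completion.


Deadlocked: proc-D, proc-A and proc-C.
Key observation: the wall is R2: completing proc-H, proc-I brings the pool only to (2, 4, 4), and all the rest need more.
The rest can finish in the order proc-H, proc-I. Walking it through:
  pool = (0, 3, 1)
  proc-H: need (0, 2, 0) fits (0, 3, 1); releases (1, 1, 2), pool now (1, 4, 3)
  proc-I: need (1, 4, 3) fits (1, 4, 3); releases (1, 0, 1), pool now (2, 4, 4)
The blocked processes can never fit:
  proc-D still needs (5, 1, 5) but only (2, 4, 4) is free — short on R1 and R2
  proc-A still needs (1, 4, 6) but only (2, 4, 4) is free — short on R2
  proc-C still needs (7, 7, 6) but only (2, 4, 4) is free — short on R1, R4 and R2


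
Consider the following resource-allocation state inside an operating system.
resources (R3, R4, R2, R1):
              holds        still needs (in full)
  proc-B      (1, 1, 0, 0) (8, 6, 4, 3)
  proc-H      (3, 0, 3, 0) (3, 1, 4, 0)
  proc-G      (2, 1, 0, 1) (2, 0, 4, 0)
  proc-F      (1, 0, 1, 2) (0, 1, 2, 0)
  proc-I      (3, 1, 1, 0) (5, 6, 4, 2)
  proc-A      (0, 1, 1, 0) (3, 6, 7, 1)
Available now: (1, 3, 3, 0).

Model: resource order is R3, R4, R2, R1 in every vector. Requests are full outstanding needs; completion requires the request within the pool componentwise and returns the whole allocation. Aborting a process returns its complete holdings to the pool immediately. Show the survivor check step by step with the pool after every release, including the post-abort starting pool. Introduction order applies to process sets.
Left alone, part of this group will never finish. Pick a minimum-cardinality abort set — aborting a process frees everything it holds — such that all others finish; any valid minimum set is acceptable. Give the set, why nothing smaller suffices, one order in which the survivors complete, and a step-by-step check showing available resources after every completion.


Abort proc-I and proc-A.
Key observation: the deadlocked proc-B becomes finishable only because proc-I and proc-A released (3, 2, 2, 0); it completes at step 4 below.
Minimality, checking each single-abort alternative: proc-B alone leaves proc-I blocked (short on R4); proc-H alone leaves proc-B blocked (short on R3 and R4); proc-G alone leaves proc-B blocked (short on R3 and R4); proc-F alone leaves proc-B blocked (short on R3 and R4); proc-I alone leaves proc-B blocked (short on R4); proc-A alone leaves proc-B blocked (short on R3 and R4).
Survivors finish in the order: proc-G, proc-H, proc-F, proc-B. Check, step by step (pool after the aborts first):
  pool = (4, 5, 5, 0)
  proc-G needs (2, 0, 4, 0) <= (4, 5, 5, 0) -> finishes; pool += (2, 1, 0, 1) = (6, 6, 5, 1)
  proc-H needs (3, 1, 4, 0) <= (6, 6, 5, 1) -> finishes; pool += (3, 0, 3, 0) = (9, 6, 8, 1)
  proc-F needs (0, 1, 2, 0) <= (9, 6, 8, 1) -> finishes; pool += (1, 0, 1, 2) = (10, 6, 9, 3)
  proc-B needs (8, 6, 4, 3) <= (10, 6, 9, 3) -> finishes; pool += (1, 1, 0, 0) = (11, 7, 9, 3)


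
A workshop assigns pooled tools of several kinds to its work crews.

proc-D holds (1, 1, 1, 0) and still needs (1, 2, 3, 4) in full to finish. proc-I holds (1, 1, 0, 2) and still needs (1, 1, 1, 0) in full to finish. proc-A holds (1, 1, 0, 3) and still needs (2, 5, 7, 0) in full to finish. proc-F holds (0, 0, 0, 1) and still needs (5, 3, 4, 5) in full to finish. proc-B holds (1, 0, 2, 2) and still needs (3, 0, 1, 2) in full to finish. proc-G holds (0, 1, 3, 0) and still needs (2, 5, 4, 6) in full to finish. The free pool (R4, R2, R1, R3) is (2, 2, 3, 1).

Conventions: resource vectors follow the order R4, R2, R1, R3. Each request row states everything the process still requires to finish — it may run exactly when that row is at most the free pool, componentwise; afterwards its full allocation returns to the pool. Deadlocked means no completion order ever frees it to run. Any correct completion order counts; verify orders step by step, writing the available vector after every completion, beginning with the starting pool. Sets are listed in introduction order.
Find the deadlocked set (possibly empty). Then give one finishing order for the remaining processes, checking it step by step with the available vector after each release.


Deadlocked: proc-A and proc-G.
Key observation: proc-I, proc-B, proc-D, proc-F can finish, but then (5, 4, 6, 6) is all there is, and the blocked group's R2 demands exceed it.
A valid finishing order for the others: proc-I, proc-B, proc-D, proc-F. Walking it through:
  pool = (2, 2, 3, 1)
  proc-I needs (1, 1, 1, 0) <= (2, 2, 3, 1) -> finishes; pool += (1, 1, 0, 2) = (3, 3, 3, 3)
  proc-B needs (3, 0, 1, 2) <= (3, 3, 3, 3) -> finishes; pool += (1, 0, 2, 2) = (4, 3, 5, 5)
  proc-D needs (1, 2, 3, 4) <= (4, 3, 5, 5) -> finishes; pool += (1, 1, 1, 0) = (5, 4, 6, 5)
  proc-F needs (5, 3, 4, 5) <= (5, 4, 6, 5) -> finishes; pool += (0, 0, 0, 1) = (5, 4, 6, 6)
The stuck group stays short no matter what:
  proc-A cannot run: need (2, 5, 7, 0) vs free (5, 4, 6, 6) (insufficient R2 and R1)
  proc-G cannot run: need (2, 5, 4, 6) vs free (5, 4, 6, 6) (insufficient R2)
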